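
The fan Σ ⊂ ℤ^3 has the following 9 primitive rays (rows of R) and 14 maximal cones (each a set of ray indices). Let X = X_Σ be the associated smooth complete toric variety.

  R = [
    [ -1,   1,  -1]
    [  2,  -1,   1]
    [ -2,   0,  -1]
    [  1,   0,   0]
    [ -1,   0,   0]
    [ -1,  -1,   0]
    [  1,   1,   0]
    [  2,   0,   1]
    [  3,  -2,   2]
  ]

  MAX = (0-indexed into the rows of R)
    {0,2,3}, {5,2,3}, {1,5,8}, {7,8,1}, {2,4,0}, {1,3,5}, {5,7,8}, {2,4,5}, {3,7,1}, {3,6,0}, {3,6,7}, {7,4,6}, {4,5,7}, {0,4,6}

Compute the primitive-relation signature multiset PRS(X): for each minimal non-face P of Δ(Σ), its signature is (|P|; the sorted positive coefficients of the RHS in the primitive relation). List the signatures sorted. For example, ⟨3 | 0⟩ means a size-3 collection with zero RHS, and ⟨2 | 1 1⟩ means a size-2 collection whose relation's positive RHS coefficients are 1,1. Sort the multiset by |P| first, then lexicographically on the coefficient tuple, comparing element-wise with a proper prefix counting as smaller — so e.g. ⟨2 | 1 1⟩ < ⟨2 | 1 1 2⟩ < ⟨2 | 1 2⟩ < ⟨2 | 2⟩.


17 collections generate NE(X_Σ); each relation:

  P={2,7}:  v_{2} + v_{7} = 0  so sig = ⟨2 | 0⟩
  P={3,4}:  v_{3} + v_{4} = 0  so sig = ⟨2 | 0⟩
  P={5,6}:  v_{5} + v_{6} = 0  so sig = ⟨2 | 0⟩
  P={0,1}:  v_{0} + v_{1} = v_{3}  so sig = ⟨2 | 1⟩
  P={0,5}:  v_{0} + v_{5} = v_{2}  so sig = ⟨2 | 1⟩
  P={0,7}:  v_{0} + v_{7} = v_{6}  so sig = ⟨2 | 1⟩
  P={0,8}:  v_{0} + v_{8} = v_{1}  so sig = ⟨2 | 1⟩
  P={2,6}:  v_{2} + v_{6} = v_{0}  so sig = ⟨2 | 1⟩
  P={1,2}:  v_{1} + v_{2} = v_{3} + v_{5}  so sig = ⟨2 | 1 1⟩
  P={1,4}:  v_{1} + v_{4} = v_{5} + v_{7}  so sig = ⟨2 | 1 1⟩
  P={1,6}:  v_{1} + v_{6} = v_{3} + v_{7}  so sig = ⟨2 | 1 1⟩
  P={2,8}:  v_{2} + v_{8} = v_{1} + v_{5}  so sig = ⟨2 | 1 1⟩
  P={6,8}:  v_{6} + v_{8} = v_{1} + v_{7}  so sig = ⟨2 | 1 1⟩
  P={3,8}:  v_{3} + v_{8} = 2·v_{1}  so sig = ⟨2 | 2⟩
  P={4,8}:  v_{4} + v_{8} = 2·v_{5} + 2·v_{7}  so sig = ⟨2 | 2 2⟩
  P={1,5,7}:  v_{1} + v_{5} + v_{7} = v_{8}  so sig = ⟨3 | 1⟩
  P={3,5,7}:  v_{3} + v_{5} + v_{7} = v_{1}  so sig = ⟨3 | 1⟩

Hence PRS(X_Σ) =
[⟨2 | 0⟩, ⟨2 | 0⟩, ⟨2 | 0⟩, ⟨2 | 1⟩, ⟨2 | 1⟩, ⟨2 | 1⟩, ⟨2 | 1⟩, ⟨2 | 1⟩, ⟨2 | 1 1⟩, ⟨2 | 1 1⟩, ⟨2 | 1 1⟩, ⟨2 | 1 1⟩, ⟨2 | 1 1⟩, ⟨2 | 2⟩, ⟨2 | 2 2⟩, ⟨3 | 1⟩, ⟨3 | 1⟩]


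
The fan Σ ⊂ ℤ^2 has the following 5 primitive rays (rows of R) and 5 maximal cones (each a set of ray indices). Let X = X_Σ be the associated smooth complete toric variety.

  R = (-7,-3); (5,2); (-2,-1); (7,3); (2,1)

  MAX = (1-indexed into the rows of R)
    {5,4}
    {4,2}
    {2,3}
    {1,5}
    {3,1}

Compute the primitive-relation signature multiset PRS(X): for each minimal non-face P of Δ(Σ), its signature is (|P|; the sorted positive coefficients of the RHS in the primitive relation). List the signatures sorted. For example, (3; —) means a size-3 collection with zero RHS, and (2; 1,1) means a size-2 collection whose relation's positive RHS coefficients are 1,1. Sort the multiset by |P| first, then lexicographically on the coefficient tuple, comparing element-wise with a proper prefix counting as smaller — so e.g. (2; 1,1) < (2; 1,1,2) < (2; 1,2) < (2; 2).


Σ has 5 primitive collections:

  {1,4}:  v_{1} + v_{4} = 0  ⇒ sig = (2; —)
  {3,5}:  v_{3} + v_{5} = 0  ⇒ sig = (2; —)
  {1,2}:  v_{1} + v_{2} = v_{3}  ⇒ sig = (2; 1)
  {2,5}:  v_{2} + v_{5} = v_{4}  ⇒ sig = (2; 1)
  {3,4}:  v_{3} + v_{4} = v_{2}  ⇒ sig = (2; 1)

so the primitive-relation signature multiset is
    (2; —)
    (2; —)
    (2; 1)
    (2; 1)
    (2; 1)


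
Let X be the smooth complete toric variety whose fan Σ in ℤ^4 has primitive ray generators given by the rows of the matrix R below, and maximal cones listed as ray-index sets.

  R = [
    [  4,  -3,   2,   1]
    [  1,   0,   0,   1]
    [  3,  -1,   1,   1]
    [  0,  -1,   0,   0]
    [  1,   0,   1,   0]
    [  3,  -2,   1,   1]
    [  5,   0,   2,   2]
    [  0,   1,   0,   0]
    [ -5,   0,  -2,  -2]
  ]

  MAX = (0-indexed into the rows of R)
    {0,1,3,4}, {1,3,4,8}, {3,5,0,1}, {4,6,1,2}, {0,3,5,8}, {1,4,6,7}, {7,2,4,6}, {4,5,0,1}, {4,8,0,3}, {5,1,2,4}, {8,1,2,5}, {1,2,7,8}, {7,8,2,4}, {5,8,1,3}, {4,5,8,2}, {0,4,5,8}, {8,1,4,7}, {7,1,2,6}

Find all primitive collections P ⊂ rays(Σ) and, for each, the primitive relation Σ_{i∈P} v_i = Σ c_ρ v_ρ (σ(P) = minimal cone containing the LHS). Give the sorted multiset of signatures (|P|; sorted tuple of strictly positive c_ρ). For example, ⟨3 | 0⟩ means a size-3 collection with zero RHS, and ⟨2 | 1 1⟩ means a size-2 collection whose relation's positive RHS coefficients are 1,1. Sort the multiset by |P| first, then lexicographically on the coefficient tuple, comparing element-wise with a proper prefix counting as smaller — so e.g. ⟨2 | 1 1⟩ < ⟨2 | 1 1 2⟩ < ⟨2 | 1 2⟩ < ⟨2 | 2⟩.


The 14 primitive collections of Σ (r=9, n=4):

  {3,7}:  v_{3} + v_{7} = 0  ⟹  sig = ⟨2 | 0⟩
  {6,8}:  v_{6} + v_{8} = 0  ⟹  sig = ⟨2 | 0⟩
  {2,3}:  v_{2} + v_{3} = v_{5}  ⟹  sig = ⟨2 | 1⟩
  {5,7}:  v_{5} + v_{7} = v_{2}  ⟹  sig = ⟨2 | 1⟩
  {0,7}:  v_{0} + v_{7} = v_{4} + v_{5}  ⟹  sig = ⟨2 | 1 1⟩
  {3,6}:  v_{3} + v_{6} = v_{1} + v_{2} + v_{4}  ⟹  sig = ⟨2 | 1 1 1⟩
  {0,6}:  v_{0} + v_{6} = v_{1} + v_{2} + 2·v_{4} + v_{5}  ⟹  sig = ⟨2 | 1 1 1 2⟩
  {5,6}:  v_{5} + v_{6} = v_{1} + 2·v_{2} + v_{4}  ⟹  sig = ⟨2 | 1 1 2⟩
  {0,2}:  v_{0} + v_{2} = v_{4} + 2·v_{5}  ⟹  sig = ⟨2 | 1 2⟩
  {3,4,5}:  v_{3} + v_{4} + v_{5} = v_{0}  ⟹  sig = ⟨3 | 1⟩
  {0,1,8}:  v_{0} + v_{1} + v_{8} = 3·v_{3}  ⟹  sig = ⟨3 | 3⟩
  {1,2,4,7}:  v_{1} + v_{2} + v_{4} + v_{7} = v_{6}  ⟹  sig = ⟨4 | 1⟩
  {1,2,4,8}:  v_{1} + v_{2} + v_{4} + v_{8} = v_{3}  ⟹  sig = ⟨4 | 1⟩
  {1,4,5,8}:  v_{1} + v_{4} + v_{5} + v_{8} = 2·v_{3}  ⟹  sig = ⟨4 | 2⟩

so the primitive-relation signature multiset is
{ ⟨2 | 0⟩ ×2,  ⟨2 | 1⟩ ×2,  ⟨2 | 1 1⟩,  ⟨2 | 1 1 1⟩,  ⟨2 | 1 1 1 2⟩,  ⟨2 | 1 1 2⟩,  ⟨2 | 1 2⟩,  ⟨3 | 1⟩,  ⟨3 | 3⟩,  ⟨4 | 1⟩ ×2,  ⟨4 | 2⟩ }


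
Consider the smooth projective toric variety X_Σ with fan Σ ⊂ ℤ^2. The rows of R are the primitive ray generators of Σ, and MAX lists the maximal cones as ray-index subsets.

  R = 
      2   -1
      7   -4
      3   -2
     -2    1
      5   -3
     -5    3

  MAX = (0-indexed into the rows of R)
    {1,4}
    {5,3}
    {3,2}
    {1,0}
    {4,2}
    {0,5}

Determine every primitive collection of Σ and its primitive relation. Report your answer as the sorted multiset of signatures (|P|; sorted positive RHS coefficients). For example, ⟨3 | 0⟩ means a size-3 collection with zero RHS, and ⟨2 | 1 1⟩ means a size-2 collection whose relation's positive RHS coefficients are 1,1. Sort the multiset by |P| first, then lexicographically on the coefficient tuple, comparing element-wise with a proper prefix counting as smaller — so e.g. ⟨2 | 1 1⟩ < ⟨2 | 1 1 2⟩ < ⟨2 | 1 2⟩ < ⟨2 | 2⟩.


The 9 primitive collections of Σ (r=6, n=2):

  {0,3}:  v_{0} + v_{3} = 0  ⟹  sig = ⟨2 | 0⟩
  {4,5}:  v_{4} + v_{5} = 0  ⟹  sig = ⟨2 | 0⟩
  {0,2}:  v_{0} + v_{2} = v_{4}  ⟹  sig = ⟨2 | 1⟩
  {0,4}:  v_{0} + v_{4} = v_{1}  ⟹  sig = ⟨2 | 1⟩
  {1,3}:  v_{1} + v_{3} = v_{4}  ⟹  sig = ⟨2 | 1⟩
  {1,5}:  v_{1} + v_{5} = v_{0}  ⟹  sig = ⟨2 | 1⟩
  {2,5}:  v_{2} + v_{5} = v_{3}  ⟹  sig = ⟨2 | 1⟩
  {3,4}:  v_{3} + v_{4} = v_{2}  ⟹  sig = ⟨2 | 1⟩
  {1,2}:  v_{1} + v_{2} = 2·v_{4}  ⟹  sig = ⟨2 | 2⟩

Sorted signature multiset PRS(X):
[⟨2 | 0⟩, ⟨2 | 0⟩, ⟨2 | 1⟩, ⟨2 | 1⟩, ⟨2 | 1⟩, ⟨2 | 1⟩, ⟨2 | 1⟩, ⟨2 | 1⟩, ⟨2 | 2⟩]


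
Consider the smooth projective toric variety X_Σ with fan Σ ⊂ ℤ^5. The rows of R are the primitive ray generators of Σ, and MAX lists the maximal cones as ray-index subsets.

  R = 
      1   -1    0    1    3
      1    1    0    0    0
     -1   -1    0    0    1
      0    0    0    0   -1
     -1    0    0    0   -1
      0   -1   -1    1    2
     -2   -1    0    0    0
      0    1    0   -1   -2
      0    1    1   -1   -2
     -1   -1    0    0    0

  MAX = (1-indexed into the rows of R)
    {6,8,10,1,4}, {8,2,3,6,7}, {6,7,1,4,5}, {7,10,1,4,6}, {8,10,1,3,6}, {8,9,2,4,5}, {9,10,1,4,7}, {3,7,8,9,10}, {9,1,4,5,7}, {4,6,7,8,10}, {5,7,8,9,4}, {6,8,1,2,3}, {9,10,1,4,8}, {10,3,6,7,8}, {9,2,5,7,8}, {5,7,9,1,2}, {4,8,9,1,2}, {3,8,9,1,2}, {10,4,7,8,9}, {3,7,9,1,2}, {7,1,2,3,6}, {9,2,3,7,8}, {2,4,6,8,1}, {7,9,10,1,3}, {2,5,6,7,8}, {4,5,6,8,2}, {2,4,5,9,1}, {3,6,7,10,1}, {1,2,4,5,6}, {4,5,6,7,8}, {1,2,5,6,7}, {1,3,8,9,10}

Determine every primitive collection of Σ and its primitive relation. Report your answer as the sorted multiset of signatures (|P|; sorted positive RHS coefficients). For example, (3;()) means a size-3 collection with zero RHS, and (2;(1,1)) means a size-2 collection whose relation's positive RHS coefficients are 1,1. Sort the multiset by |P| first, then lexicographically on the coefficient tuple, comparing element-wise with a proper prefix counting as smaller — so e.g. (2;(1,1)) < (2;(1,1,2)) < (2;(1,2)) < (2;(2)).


8 minimal non-faces of Δ(Σ) (on 10 rays):

  {2,10}:  v_{2} + v_{10} = 0 ; sig = (2;())
  {6,9}:  v_{6} + v_{9} = 0 ; sig = (2;())
  {3,4}:  v_{3} + v_{4} = v_{10} ; sig = (2;(1))
  {3,5}:  v_{3} + v_{5} = v_{7} ; sig = (2;(1))
  {5,10}:  v_{5} + v_{10} = v_{4} + v_{7} ; sig = (2;(1,1))
  {1,5,8}:  v_{1} + v_{5} + v_{8} = 0 ; sig = (3;())
  {1,7,8}:  v_{1} + v_{7} + v_{8} = v_{3} ; sig = (3;(1))
  {2,4,7}:  v_{2} + v_{4} + v_{7} = v_{5} ; sig = (3;(1))

Sorted signature multiset PRS(X):
    |P|=2: 5 collections, coeffs (), (), (1), (1), (1,1)
    |P|=3: 3 collections, coeffs (), (1), (1)


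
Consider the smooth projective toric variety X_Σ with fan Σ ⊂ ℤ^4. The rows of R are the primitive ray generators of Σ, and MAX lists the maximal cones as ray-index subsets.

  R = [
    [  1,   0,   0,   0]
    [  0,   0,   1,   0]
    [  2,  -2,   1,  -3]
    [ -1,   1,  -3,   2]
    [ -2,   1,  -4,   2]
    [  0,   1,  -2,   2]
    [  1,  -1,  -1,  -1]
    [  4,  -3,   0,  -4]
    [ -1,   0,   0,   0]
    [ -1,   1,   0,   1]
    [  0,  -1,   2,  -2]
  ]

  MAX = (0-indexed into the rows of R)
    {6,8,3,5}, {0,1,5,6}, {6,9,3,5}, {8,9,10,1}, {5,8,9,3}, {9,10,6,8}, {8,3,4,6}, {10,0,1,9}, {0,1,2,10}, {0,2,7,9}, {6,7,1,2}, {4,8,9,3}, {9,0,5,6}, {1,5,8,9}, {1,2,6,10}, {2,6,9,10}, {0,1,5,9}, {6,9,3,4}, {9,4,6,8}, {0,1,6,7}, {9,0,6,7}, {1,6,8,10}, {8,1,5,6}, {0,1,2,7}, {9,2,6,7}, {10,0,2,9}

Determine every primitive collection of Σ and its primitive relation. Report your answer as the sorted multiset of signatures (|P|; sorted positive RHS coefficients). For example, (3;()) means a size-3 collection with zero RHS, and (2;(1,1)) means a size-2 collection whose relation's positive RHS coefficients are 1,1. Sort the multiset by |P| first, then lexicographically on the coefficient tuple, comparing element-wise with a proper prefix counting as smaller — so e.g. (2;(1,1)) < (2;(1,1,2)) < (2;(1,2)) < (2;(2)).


The 25 primitive collections of Σ (r=11, n=4):

  • {0,8}:  v_{0} + v_{8} = 0  ⇒ sig = (2;())
  • {5,10}:  v_{5} + v_{10} = 0  ⇒ sig = (2;())
  • {1,3}:  v_{1} + v_{3} = v_{5} + v_{8}  ⇒ sig = (2;(1,1))
  • {1,4}:  v_{1} + v_{4} = v_{3} + v_{8}  ⇒ sig = (2;(1,1))
  • {2,5}:  v_{2} + v_{5} = v_{0} + v_{6}  ⇒ sig = (2;(1,1))
  • {2,8}:  v_{2} + v_{8} = v_{6} + v_{10}  ⇒ sig = (2;(1,1))
  • {7,8}:  v_{7} + v_{8} = v_{2} + v_{6}  ⇒ sig = (2;(1,1))
  • {0,3}:  v_{0} + v_{3} = v_{5} + v_{6} + v_{9}  ⇒ sig = (2;(1,1,1))
  • {0,4}:  v_{0} + v_{4} = v_{3} + v_{6} + v_{9}  ⇒ sig = (2;(1,1,1))
  • {3,10}:  v_{3} + v_{10} = v_{6} + v_{8} + v_{9}  ⇒ sig = (2;(1,1,1))
  • {3,7}:  v_{3} + v_{7} = v_{0} + 3·v_{6} + v_{9}  ⇒ sig = (2;(1,1,3))
  • {2,3}:  v_{2} + v_{3} = 2·v_{6} + v_{9}  ⇒ sig = (2;(1,2))
  • {2,4}:  v_{2} + v_{4} = 3·v_{6} + v_{8} + 2·v_{9}  ⇒ sig = (2;(1,2,3))
  • {4,5}:  v_{4} + v_{5} = 2·v_{3}  ⇒ sig = (2;(2))
  • {7,10}:  v_{7} + v_{10} = 2·v_{2}  ⇒ sig = (2;(2))
  • {5,7}:  v_{5} + v_{7} = 2·v_{0} + 2·v_{6}  ⇒ sig = (2;(2,2))
  • {4,10}:  v_{4} + v_{10} = 2·v_{6} + 2·v_{8} + 2·v_{9}  ⇒ sig = (2;(2,2,2))
  • {4,7}:  v_{4} + v_{7} = 4·v_{6} + 2·v_{9}  ⇒ sig = (2;(2,4))
  • {1,6,9}:  v_{1} + v_{6} + v_{9} = 0  ⇒ sig = (3;())
  • {0,2,6}:  v_{0} + v_{2} + v_{6} = v_{7}  ⇒ sig = (3;(1))
  • {0,6,10}:  v_{0} + v_{6} + v_{10} = v_{2}  ⇒ sig = (3;(1))
  • {1,2,9}:  v_{1} + v_{2} + v_{9} = v_{0} + v_{10}  ⇒ sig = (3;(1,1))
  • {1,7,9}:  v_{1} + v_{7} + v_{9} = v_{0} + v_{2}  ⇒ sig = (3;(1,1))
  • {3,6,8,9}:  v_{3} + v_{6} + v_{8} + v_{9} = v_{4}  ⇒ sig = (4;(1))
  • {5,6,8,9}:  v_{5} + v_{6} + v_{8} + v_{9} = v_{3}  ⇒ sig = (4;(1))

Signatures (|P|; sorted positive RHS coefficients), sorted:
    |P|=2: 18 collections, coeffs (), (), (1,1), (1,1), (1,1), (1,1), (1,1), (1,1,1), (1,1,1), (1,1,1), (1,1,3), (1,2), (1,2,3), (2), (2), (2,2), (2,2,2), (2,4)
    |P|=3: 5 collections, coeffs (), (1), (1), (1,1), (1,1)
    |P|=4: 2 collections, coeffs (1), (1)


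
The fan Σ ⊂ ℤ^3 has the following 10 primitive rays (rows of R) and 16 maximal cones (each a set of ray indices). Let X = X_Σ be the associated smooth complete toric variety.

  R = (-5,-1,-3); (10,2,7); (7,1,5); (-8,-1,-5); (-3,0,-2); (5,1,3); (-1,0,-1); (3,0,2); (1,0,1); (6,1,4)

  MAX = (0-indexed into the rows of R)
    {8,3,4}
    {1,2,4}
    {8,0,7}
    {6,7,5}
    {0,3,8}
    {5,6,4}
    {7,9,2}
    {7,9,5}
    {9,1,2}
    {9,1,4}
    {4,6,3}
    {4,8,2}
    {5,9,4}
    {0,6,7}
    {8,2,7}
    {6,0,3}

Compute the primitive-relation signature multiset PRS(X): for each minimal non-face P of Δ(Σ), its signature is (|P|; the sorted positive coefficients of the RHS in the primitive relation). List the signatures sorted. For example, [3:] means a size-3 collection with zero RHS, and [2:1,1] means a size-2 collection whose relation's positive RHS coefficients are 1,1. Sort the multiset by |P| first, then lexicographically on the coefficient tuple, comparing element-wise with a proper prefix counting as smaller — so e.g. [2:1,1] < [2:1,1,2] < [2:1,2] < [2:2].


22 collections generate NE(X_Σ); each relation:

  {0,5}:  v_{0} + v_{5} = 0  ⇒ sig = [2:]
  {4,7}:  v_{4} + v_{7} = 0  ⇒ sig = [2:]
  {6,8}:  v_{6} + v_{8} = 0  ⇒ sig = [2:]
  {0,4}:  v_{0} + v_{4} = v_{3}  ⇒ sig = [2:1]
  {0,9}:  v_{0} + v_{9} = v_{8}  ⇒ sig = [2:1]
  {2,6}:  v_{2} + v_{6} = v_{9}  ⇒ sig = [2:1]
  {3,5}:  v_{3} + v_{5} = v_{4}  ⇒ sig = [2:1]
  {3,7}:  v_{3} + v_{7} = v_{0}  ⇒ sig = [2:1]
  {5,8}:  v_{5} + v_{8} = v_{9}  ⇒ sig = [2:1]
  {6,9}:  v_{6} + v_{9} = v_{5}  ⇒ sig = [2:1]
  {8,9}:  v_{8} + v_{9} = v_{2}  ⇒ sig = [2:1]
  {1,7}:  v_{1} + v_{7} = v_{2} + v_{9}  ⇒ sig = [2:1,1]
  {3,9}:  v_{3} + v_{9} = v_{4} + v_{8}  ⇒ sig = [2:1,1]
  {0,1}:  v_{0} + v_{1} = v_{2} + v_{4} + v_{8}  ⇒ sig = [2:1,1,1]
  {1,3}:  v_{1} + v_{3} = v_{2} + 2·v_{4} + v_{8}  ⇒ sig = [2:1,1,2]
  {1,6}:  v_{1} + v_{6} = v_{4} + 2·v_{9}  ⇒ sig = [2:1,2]
  {1,8}:  v_{1} + v_{8} = 2·v_{2} + v_{4}  ⇒ sig = [2:1,2]
  {2,3}:  v_{2} + v_{3} = v_{4} + 2·v_{8}  ⇒ sig = [2:1,2]
  {1,5}:  v_{1} + v_{5} = v_{4} + 3·v_{9}  ⇒ sig = [2:1,3]
  {0,2}:  v_{0} + v_{2} = 2·v_{8}  ⇒ sig = [2:2]
  {2,5}:  v_{2} + v_{5} = 2·v_{9}  ⇒ sig = [2:2]
  {2,4,9}:  v_{2} + v_{4} + v_{9} = v_{1}  ⇒ sig = [3:1]

Signatures (|P|; sorted positive RHS coefficients), sorted:
    |P|=2: 21 collections, coeffs (), (), (), (1), (1), (1), (1), (1), (1), (1), (1), (1,1), (1,1), (1,1,1), (1,1,2), (1,2), (1,2), (1,2), (1,3), (2), (2)
    |P|=3: 1 collection, coeffs (1)


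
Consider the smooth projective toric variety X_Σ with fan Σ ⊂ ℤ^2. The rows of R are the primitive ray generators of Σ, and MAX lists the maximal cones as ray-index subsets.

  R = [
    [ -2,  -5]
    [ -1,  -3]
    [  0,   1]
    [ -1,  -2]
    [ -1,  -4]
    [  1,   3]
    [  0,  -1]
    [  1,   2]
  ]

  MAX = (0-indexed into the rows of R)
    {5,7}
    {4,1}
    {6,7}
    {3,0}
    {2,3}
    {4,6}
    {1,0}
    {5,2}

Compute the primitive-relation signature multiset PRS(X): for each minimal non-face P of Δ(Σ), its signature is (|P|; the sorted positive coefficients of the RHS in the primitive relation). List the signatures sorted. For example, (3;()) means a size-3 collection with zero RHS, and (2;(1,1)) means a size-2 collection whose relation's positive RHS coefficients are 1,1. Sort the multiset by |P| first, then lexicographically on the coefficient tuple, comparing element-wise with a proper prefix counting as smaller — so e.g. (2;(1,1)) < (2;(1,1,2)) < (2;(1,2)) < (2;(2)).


20 collections generate NE(X_Σ); each relation:

  • {1,5}:  v_{1} + v_{5} = 0  so sig = (2;())
  • {2,6}:  v_{2} + v_{6} = 0  so sig = (2;())
  • {3,7}:  v_{3} + v_{7} = 0  so sig = (2;())
  • {0,5}:  v_{0} + v_{5} = v_{3}  so sig = (2;(1))
  • {0,7}:  v_{0} + v_{7} = v_{1}  so sig = (2;(1))
  • {1,2}:  v_{1} + v_{2} = v_{3}  so sig = (2;(1))
  • {1,3}:  v_{1} + v_{3} = v_{0}  so sig = (2;(1))
  • {1,6}:  v_{1} + v_{6} = v_{4}  so sig = (2;(1))
  • {1,7}:  v_{1} + v_{7} = v_{6}  so sig = (2;(1))
  • {2,4}:  v_{2} + v_{4} = v_{1}  so sig = (2;(1))
  • {2,7}:  v_{2} + v_{7} = v_{5}  so sig = (2;(1))
  • {3,5}:  v_{3} + v_{5} = v_{2}  so sig = (2;(1))
  • {3,6}:  v_{3} + v_{6} = v_{1}  so sig = (2;(1))
  • {4,5}:  v_{4} + v_{5} = v_{6}  so sig = (2;(1))
  • {5,6}:  v_{5} + v_{6} = v_{7}  so sig = (2;(1))
  • {0,2}:  v_{0} + v_{2} = 2·v_{3}  so sig = (2;(2))
  • {0,6}:  v_{0} + v_{6} = 2·v_{1}  so sig = (2;(2))
  • {3,4}:  v_{3} + v_{4} = 2·v_{1}  so sig = (2;(2))
  • {4,7}:  v_{4} + v_{7} = 2·v_{6}  so sig = (2;(2))
  • {0,4}:  v_{0} + v_{4} = 3·v_{1}  so sig = (2;(3))

Sorted signature multiset PRS(X):
    |P|=2: 20 collections, coeffs (), (), (), (1), (1), (1), (1), (1), (1), (1), (1), (1), (1), (1), (1), (2), (2), (2), (2), (3)


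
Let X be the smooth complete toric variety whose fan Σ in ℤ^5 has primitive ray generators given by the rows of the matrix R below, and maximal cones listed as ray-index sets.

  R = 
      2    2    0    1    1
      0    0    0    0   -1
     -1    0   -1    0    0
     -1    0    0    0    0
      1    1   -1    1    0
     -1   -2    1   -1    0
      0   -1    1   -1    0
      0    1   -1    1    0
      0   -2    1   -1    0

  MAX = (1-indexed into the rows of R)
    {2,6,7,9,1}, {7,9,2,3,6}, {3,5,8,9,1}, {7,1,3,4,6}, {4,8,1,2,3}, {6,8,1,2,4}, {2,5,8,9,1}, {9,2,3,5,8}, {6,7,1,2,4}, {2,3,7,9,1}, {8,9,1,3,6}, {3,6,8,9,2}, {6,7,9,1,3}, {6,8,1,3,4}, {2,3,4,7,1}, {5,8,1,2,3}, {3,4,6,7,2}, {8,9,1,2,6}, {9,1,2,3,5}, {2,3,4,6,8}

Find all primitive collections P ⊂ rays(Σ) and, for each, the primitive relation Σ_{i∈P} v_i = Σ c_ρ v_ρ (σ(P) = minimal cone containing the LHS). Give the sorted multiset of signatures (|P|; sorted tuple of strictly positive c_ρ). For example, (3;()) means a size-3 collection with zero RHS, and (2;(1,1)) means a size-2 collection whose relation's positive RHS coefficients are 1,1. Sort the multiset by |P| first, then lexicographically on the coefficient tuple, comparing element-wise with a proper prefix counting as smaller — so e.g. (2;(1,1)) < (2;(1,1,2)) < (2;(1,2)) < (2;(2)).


7 minimal non-faces of Δ(Σ) (on 9 rays):

  P = {7,8}:  v_{7} + v_{8} = 0 — sig = (2;())
  P = {4,5}:  v_{4} + v_{5} = v_{8} — sig = (2;(1))
  P = {4,9}:  v_{4} + v_{9} = v_{6} — sig = (2;(1))
  P = {5,6}:  v_{5} + v_{6} = v_{8} + v_{9} — sig = (2;(1,1))
  P = {5,7}:  v_{5} + v_{7} = v_{1} + v_{2} + v_{3} + v_{9} — sig = (2;(1,1,1,1))
  P = {1,2,3,6}:  v_{1} + v_{2} + v_{3} + v_{6} = 0 — sig = (4;())
  P = {1,2,3,8,9}:  v_{1} + v_{2} + v_{3} + v_{8} + v_{9} = v_{5} — sig = (5;(1))

Sorted signature multiset PRS(X):
    (2;())
    (2;(1))
    (2;(1))
    (2;(1,1))
    (2;(1,1,1,1))
    (4;())
    (5;(1))


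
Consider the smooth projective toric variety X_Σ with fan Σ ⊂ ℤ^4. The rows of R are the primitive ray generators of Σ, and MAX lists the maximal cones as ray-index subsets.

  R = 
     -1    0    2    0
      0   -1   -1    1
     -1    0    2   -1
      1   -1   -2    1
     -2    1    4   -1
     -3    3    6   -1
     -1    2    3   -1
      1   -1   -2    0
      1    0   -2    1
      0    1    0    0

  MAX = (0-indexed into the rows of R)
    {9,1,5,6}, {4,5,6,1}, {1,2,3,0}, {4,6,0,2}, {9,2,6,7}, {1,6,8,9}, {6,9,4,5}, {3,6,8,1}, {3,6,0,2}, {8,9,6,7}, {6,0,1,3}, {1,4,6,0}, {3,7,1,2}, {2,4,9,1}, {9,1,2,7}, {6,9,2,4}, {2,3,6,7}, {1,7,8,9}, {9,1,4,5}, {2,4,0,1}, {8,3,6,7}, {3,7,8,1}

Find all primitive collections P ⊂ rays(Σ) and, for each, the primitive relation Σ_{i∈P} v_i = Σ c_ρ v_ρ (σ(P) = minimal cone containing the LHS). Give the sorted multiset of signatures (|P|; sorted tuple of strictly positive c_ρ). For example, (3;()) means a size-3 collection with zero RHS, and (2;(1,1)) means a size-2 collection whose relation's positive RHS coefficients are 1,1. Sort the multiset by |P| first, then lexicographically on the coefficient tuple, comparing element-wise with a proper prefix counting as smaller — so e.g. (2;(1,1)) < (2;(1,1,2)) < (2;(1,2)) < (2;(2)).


The 16 primitive collections of Σ (r=10, n=4):

  P={2,8}:  v_{2} + v_{8} = 0 ; sig = (2;())
  P={3,4}:  v_{3} + v_{4} = v_{0} ; sig = (2;(1))
  P={3,9}:  v_{3} + v_{9} = v_{8} ; sig = (2;(1))
  P={4,7}:  v_{4} + v_{7} = v_{2} ; sig = (2;(1))
  P={0,7}:  v_{0} + v_{7} = v_{2} + v_{3} ; sig = (2;(1,1))
  P={0,9}:  v_{0} + v_{9} = v_{1} + v_{6} ; sig = (2;(1,1))
  P={4,8}:  v_{4} + v_{8} = v_{1} + v_{6} ; sig = (2;(1,1))
  P={5,7}:  v_{5} + v_{7} = v_{4} + v_{9} ; sig = (2;(1,1))
  P={0,8}:  v_{0} + v_{8} = v_{1} + v_{3} + v_{6} ; sig = (2;(1,1,1))
  P={2,5}:  v_{2} + v_{5} = 2·v_{4} + v_{9} ; sig = (2;(1,2))
  P={0,5}:  v_{0} + v_{5} = 2·v_{1} + v_{4} + 2·v_{6} ; sig = (2;(1,2,2))
  P={5,8}:  v_{5} + v_{8} = 2·v_{1} + 2·v_{6} + v_{9} ; sig = (2;(1,2,2))
  P={3,5}:  v_{3} + v_{5} = 2·v_{1} + 2·v_{6} ; sig = (2;(2,2))
  P={1,6,7}:  v_{1} + v_{6} + v_{7} = 0 ; sig = (3;())
  P={1,2,6}:  v_{1} + v_{2} + v_{6} = v_{4} ; sig = (3;(1))
  P={1,4,6,9}:  v_{1} + v_{4} + v_{6} + v_{9} = v_{5} ; sig = (4;(1))

Signatures (|P|; sorted positive RHS coefficients), sorted:
{ (2;()),  (2;(1)) ×3,  (2;(1,1)) ×4,  (2;(1,1,1)),  (2;(1,2)),  (2;(1,2,2)) ×2,  (2;(2,2)),  (3;()),  (3;(1)),  (4;(1)) }


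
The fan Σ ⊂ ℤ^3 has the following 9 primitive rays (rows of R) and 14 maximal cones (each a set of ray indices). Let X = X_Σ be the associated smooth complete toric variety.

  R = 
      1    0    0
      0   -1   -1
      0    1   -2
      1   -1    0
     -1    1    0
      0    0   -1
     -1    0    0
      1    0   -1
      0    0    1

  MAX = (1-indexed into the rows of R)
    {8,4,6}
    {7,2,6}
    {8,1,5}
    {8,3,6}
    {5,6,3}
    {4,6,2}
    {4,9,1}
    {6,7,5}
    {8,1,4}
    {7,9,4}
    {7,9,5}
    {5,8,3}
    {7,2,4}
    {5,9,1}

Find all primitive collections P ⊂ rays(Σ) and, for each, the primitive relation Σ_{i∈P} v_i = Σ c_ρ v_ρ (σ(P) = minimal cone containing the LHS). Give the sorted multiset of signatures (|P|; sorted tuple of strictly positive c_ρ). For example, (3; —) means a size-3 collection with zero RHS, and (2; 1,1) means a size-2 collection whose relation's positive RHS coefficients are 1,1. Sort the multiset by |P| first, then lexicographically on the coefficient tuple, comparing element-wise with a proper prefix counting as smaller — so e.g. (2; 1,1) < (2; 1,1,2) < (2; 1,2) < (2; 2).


Minimal non-faces — 17 found among 9 rays, 14 max cones:

  {1,7}:  v_{1} + v_{7} = 0 — sig = (2; —)
  {4,5}:  v_{4} + v_{5} = 0 — sig = (2; —)
  {6,9}:  v_{6} + v_{9} = 0 — sig = (2; —)
  {1,6}:  v_{1} + v_{6} = v_{8} — sig = (2; 1)
  {7,8}:  v_{7} + v_{8} = v_{6} — sig = (2; 1)
  {8,9}:  v_{8} + v_{9} = v_{1} — sig = (2; 1)
  {1,2}:  v_{1} + v_{2} = v_{4} + v_{6} — sig = (2; 1,1)
  {2,5}:  v_{2} + v_{5} = v_{6} + v_{7} — sig = (2; 1,1)
  {2,9}:  v_{2} + v_{9} = v_{4} + v_{7} — sig = (2; 1,1)
  {3,4}:  v_{3} + v_{4} = v_{6} + v_{8} — sig = (2; 1,1)
  {3,9}:  v_{3} + v_{9} = v_{5} + v_{8} — sig = (2; 1,1)
  {1,3}:  v_{1} + v_{3} = v_{5} + 2·v_{8} — sig = (2; 1,2)
  {2,8}:  v_{2} + v_{8} = v_{4} + 2·v_{6} — sig = (2; 1,2)
  {3,7}:  v_{3} + v_{7} = v_{5} + 2·v_{6} — sig = (2; 1,2)
  {2,3}:  v_{2} + v_{3} = 3·v_{6} — sig = (2; 3)
  {4,6,7}:  v_{4} + v_{6} + v_{7} = v_{2} — sig = (3; 1)
  {5,6,8}:  v_{5} + v_{6} + v_{8} = v_{3} — sig = (3; 1)

Hence PRS(X_Σ) =
    (2; —)
    (2; —)
    (2; —)
    (2; 1)
    (2; 1)
    (2; 1)
    (2; 1,1)
    (2; 1,1)
    (2; 1,1)
    (2; 1,1)
    (2; 1,1)
    (2; 1,2)
    (2; 1,2)
    (2; 1,2)
    (2; 3)
    (3; 1)
    (3; 1)


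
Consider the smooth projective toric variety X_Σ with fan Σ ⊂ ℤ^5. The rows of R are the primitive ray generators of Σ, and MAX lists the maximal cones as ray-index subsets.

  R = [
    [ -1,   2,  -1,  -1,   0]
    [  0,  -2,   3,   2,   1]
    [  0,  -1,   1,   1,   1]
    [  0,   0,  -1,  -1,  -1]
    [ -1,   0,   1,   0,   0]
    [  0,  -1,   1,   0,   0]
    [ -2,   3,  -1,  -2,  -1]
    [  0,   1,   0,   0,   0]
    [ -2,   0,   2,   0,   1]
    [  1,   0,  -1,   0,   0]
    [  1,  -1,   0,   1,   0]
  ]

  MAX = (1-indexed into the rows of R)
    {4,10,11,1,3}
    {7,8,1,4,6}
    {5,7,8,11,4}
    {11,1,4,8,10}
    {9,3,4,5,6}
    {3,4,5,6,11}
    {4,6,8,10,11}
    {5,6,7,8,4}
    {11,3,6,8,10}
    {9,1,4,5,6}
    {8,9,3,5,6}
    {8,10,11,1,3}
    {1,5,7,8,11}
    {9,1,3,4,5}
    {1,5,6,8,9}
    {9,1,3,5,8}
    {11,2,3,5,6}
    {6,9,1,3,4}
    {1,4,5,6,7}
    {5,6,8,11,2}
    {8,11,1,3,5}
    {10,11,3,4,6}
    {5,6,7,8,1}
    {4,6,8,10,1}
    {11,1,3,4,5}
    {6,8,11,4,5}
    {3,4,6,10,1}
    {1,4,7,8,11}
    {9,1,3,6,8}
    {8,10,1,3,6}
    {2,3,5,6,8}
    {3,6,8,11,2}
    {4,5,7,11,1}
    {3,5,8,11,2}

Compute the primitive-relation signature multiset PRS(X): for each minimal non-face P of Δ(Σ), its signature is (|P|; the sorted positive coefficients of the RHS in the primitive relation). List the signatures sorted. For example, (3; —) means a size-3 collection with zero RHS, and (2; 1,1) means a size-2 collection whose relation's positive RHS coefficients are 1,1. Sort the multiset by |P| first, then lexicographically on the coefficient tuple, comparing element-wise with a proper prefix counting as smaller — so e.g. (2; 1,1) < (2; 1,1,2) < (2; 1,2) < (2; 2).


The 18 primitive collections of Σ (r=11, n=5):

  P = {5,10}:  v_{5} + v_{10} = 0 ; sig = (2; —)
  P = {3,7}:  v_{3} + v_{7} = v_{1} + v_{5} ; sig = (2; 1,1)
  P = {9,11}:  v_{9} + v_{11} = v_{3} + v_{5} ; sig = (2; 1,1)
  P = {1,2}:  v_{1} + v_{2} = v_{3} + v_{5} + v_{8} ; sig = (2; 1,1,1)
  P = {2,4}:  v_{2} + v_{4} = v_{5} + v_{6} + v_{11} ; sig = (2; 1,1,1)
  P = {7,10}:  v_{7} + v_{10} = v_{1} + v_{4} + v_{8} ; sig = (2; 1,1,1)
  P = {9,10}:  v_{9} + v_{10} = v_{1} + v_{3} + v_{6} ; sig = (2; 1,1,1)
  P = {2,10}:  v_{2} + v_{10} = v_{3} + v_{6} + v_{8} + v_{11} ; sig = (2; 1,1,1,1)
  P = {2,9}:  v_{2} + v_{9} = 2·v_{3} + 2·v_{5} + v_{6} + v_{8} ; sig = (2; 1,1,2,2)
  P = {2,7}:  v_{2} + v_{7} = 2·v_{5} + v_{8} ; sig = (2; 1,2)
  P = {7,9}:  v_{7} + v_{9} = 2·v_{1} + 2·v_{5} + v_{6} ; sig = (2; 1,2,2)
  P = {1,6,11}:  v_{1} + v_{6} + v_{11} = 0 ; sig = (3; —)
  P = {3,4,8}:  v_{3} + v_{4} + v_{8} = 0 ; sig = (3; —)
  P = {4,8,9}:  v_{4} + v_{8} + v_{9} = v_{1} + v_{5} + v_{6} ; sig = (3; 1,1,1)
  P = {6,7,11}:  v_{6} + v_{7} + v_{11} = v_{4} + v_{5} + v_{8} ; sig = (3; 1,1,1)
  P = {1,3,5,6}:  v_{1} + v_{3} + v_{5} + v_{6} = v_{9} ; sig = (4; 1)
  P = {1,4,5,8}:  v_{1} + v_{4} + v_{5} + v_{8} = v_{7} ; sig = (4; 1)
  P = {3,5,6,8,11}:  v_{3} + v_{5} + v_{6} + v_{8} + v_{11} = v_{2} ; sig = (5; 1)

Signatures (|P|; sorted positive RHS coefficients), sorted:
    (2; —)
    (2; 1,1)
    (2; 1,1)
    (2; 1,1,1)
    (2; 1,1,1)
    (2; 1,1,1)
    (2; 1,1,1)
    (2; 1,1,1,1)
    (2; 1,1,2,2)
    (2; 1,2)
    (2; 1,2,2)
    (3; —)
    (3; —)
    (3; 1,1,1)
    (3; 1,1,1)
    (4; 1)
    (4; 1)
    (5; 1)


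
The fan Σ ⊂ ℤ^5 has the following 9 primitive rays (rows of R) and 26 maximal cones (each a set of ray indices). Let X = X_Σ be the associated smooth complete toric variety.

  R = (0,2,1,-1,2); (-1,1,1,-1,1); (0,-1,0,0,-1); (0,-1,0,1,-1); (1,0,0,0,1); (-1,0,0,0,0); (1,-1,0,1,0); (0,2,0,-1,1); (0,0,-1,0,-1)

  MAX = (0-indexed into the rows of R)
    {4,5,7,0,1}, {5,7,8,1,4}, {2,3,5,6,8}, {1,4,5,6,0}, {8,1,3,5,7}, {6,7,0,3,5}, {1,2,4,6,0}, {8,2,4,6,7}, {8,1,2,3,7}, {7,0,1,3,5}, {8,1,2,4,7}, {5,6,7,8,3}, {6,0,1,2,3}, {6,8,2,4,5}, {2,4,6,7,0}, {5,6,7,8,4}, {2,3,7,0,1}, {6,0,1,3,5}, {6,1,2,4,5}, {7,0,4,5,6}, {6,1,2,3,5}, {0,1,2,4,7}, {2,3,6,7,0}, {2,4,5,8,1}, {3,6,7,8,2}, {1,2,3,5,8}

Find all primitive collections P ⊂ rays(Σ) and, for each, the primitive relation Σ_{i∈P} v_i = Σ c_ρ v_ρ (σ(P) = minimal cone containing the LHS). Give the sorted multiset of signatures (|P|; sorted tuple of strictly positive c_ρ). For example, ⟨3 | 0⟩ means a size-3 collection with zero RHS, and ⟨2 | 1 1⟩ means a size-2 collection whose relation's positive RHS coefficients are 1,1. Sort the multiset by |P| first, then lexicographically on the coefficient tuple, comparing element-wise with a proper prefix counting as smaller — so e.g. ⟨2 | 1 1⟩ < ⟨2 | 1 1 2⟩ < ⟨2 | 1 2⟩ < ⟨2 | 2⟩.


|primitive collections| = 6. Relations:

  P={0,8}:  v_{0} + v_{8} = v_{7} — sig = ⟨2 | 1⟩
  P={3,4}:  v_{3} + v_{4} = v_{6} — sig = ⟨2 | 1⟩
  P={1,6,8}:  v_{1} + v_{6} + v_{8} = 0 — sig = ⟨3 | 0⟩
  P={0,2,5}:  v_{0} + v_{2} + v_{5} = v_{1} — sig = ⟨3 | 1⟩
  P={1,6,7}:  v_{1} + v_{6} + v_{7} = v_{0} — sig = ⟨3 | 1⟩
  P={2,5,7}:  v_{2} + v_{5} + v_{7} = v_{1} + v_{8} — sig = ⟨3 | 1 1⟩

Sorted signature multiset PRS(X):
    |P|=2: 2 collections, coeffs (1), (1)
    |P|=3: 4 collections, coeffs (), (1), (1), (1,1)


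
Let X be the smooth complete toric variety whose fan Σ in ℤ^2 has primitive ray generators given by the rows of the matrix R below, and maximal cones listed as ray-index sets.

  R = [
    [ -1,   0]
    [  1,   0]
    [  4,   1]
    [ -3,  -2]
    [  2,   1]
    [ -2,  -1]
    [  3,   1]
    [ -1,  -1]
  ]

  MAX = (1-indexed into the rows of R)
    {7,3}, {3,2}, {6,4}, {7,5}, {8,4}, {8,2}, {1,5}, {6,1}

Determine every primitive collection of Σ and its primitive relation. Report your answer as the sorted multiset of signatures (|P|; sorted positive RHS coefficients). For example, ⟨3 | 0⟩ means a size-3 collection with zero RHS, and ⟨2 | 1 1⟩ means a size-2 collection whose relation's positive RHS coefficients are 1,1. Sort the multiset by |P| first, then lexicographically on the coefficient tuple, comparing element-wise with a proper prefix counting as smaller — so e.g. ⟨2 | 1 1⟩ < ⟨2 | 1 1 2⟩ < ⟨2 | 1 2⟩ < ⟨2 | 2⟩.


Δ(Σ) — 8 vertices, 20 min non-faces:

  P = {1,2}:  v_{1} + v_{2} = 0  so sig = ⟨2 | 0⟩
  P = {5,6}:  v_{5} + v_{6} = 0  so sig = ⟨2 | 0⟩
  P = {1,3}:  v_{1} + v_{3} = v_{7}  so sig = ⟨2 | 1⟩
  P = {1,7}:  v_{1} + v_{7} = v_{5}  so sig = ⟨2 | 1⟩
  P = {1,8}:  v_{1} + v_{8} = v_{6}  so sig = ⟨2 | 1⟩
  P = {2,5}:  v_{2} + v_{5} = v_{7}  so sig = ⟨2 | 1⟩
  P = {2,6}:  v_{2} + v_{6} = v_{8}  so sig = ⟨2 | 1⟩
  P = {2,7}:  v_{2} + v_{7} = v_{3}  so sig = ⟨2 | 1⟩
  P = {4,5}:  v_{4} + v_{5} = v_{8}  so sig = ⟨2 | 1⟩
  P = {5,8}:  v_{5} + v_{8} = v_{2}  so sig = ⟨2 | 1⟩
  P = {6,7}:  v_{6} + v_{7} = v_{2}  so sig = ⟨2 | 1⟩
  P = {6,8}:  v_{6} + v_{8} = v_{4}  so sig = ⟨2 | 1⟩
  P = {4,7}:  v_{4} + v_{7} = v_{2} + v_{8}  so sig = ⟨2 | 1 1⟩
  P = {3,4}:  v_{3} + v_{4} = 2·v_{2} + v_{8}  so sig = ⟨2 | 1 2⟩
  P = {1,4}:  v_{1} + v_{4} = 2·v_{6}  so sig = ⟨2 | 2⟩
  P = {2,4}:  v_{2} + v_{4} = 2·v_{8}  so sig = ⟨2 | 2⟩
  P = {3,5}:  v_{3} + v_{5} = 2·v_{7}  so sig = ⟨2 | 2⟩
  P = {3,6}:  v_{3} + v_{6} = 2·v_{2}  so sig = ⟨2 | 2⟩
  P = {7,8}:  v_{7} + v_{8} = 2·v_{2}  so sig = ⟨2 | 2⟩
  P = {3,8}:  v_{3} + v_{8} = 3·v_{2}  so sig = ⟨2 | 3⟩

Hence PRS(X_Σ) =
[⟨2 | 0⟩, ⟨2 | 0⟩, ⟨2 | 1⟩, ⟨2 | 1⟩, ⟨2 | 1⟩, ⟨2 | 1⟩, ⟨2 | 1⟩, ⟨2 | 1⟩, ⟨2 | 1⟩, ⟨2 | 1⟩, ⟨2 | 1⟩, ⟨2 | 1⟩, ⟨2 | 1 1⟩, ⟨2 | 1 2⟩, ⟨2 | 2⟩, ⟨2 | 2⟩, ⟨2 | 2⟩, ⟨2 | 2⟩, ⟨2 | 2⟩, ⟨2 | 3⟩]


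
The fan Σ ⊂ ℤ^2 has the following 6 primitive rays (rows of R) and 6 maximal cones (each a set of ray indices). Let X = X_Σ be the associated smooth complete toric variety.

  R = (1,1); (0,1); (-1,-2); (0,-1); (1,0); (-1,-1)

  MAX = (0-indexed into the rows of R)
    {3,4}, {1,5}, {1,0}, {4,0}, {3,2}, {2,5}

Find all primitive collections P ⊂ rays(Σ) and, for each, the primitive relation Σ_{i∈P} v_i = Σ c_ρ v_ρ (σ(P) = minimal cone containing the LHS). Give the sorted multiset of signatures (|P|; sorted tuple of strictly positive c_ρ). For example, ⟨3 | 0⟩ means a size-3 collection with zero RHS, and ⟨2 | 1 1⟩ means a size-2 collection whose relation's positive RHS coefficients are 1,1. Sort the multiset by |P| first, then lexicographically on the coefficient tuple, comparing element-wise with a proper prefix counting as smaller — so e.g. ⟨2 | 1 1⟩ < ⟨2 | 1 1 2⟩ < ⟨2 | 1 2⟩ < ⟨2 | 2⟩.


Minimal non-faces — 9 found among 6 rays, 6 max cones:

  P = {0,5}:  v_{0} + v_{5} = 0  ⇒ sig = ⟨2 | 0⟩
  P = {1,3}:  v_{1} + v_{3} = 0  ⇒ sig = ⟨2 | 0⟩
  P = {0,2}:  v_{0} + v_{2} = v_{3}  ⇒ sig = ⟨2 | 1⟩
  P = {0,3}:  v_{0} + v_{3} = v_{4}  ⇒ sig = ⟨2 | 1⟩
  P = {1,2}:  v_{1} + v_{2} = v_{5}  ⇒ sig = ⟨2 | 1⟩
  P = {1,4}:  v_{1} + v_{4} = v_{0}  ⇒ sig = ⟨2 | 1⟩
  P = {3,5}:  v_{3} + v_{5} = v_{2}  ⇒ sig = ⟨2 | 1⟩
  P = {4,5}:  v_{4} + v_{5} = v_{3}  ⇒ sig = ⟨2 | 1⟩
  P = {2,4}:  v_{2} + v_{4} = 2·v_{3}  ⇒ sig = ⟨2 | 2⟩

so the primitive-relation signature multiset is
    |P|=2: 9 collections, coeffs (), (), (1), (1), (1), (1), (1), (1), (2)


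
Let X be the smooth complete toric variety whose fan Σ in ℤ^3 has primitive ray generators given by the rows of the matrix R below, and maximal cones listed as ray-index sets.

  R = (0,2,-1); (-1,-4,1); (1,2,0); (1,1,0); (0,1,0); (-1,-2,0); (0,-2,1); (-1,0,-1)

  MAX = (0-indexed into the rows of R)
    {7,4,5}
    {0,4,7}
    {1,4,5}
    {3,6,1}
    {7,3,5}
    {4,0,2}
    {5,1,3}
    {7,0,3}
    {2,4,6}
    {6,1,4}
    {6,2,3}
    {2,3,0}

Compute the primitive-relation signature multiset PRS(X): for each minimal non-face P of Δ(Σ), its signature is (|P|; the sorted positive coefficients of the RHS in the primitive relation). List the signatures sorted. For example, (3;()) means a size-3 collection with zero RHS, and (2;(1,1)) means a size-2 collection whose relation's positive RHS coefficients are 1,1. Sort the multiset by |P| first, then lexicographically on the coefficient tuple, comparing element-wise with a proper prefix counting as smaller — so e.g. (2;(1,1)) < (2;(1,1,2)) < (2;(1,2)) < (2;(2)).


10 minimal non-faces of Δ(Σ) (on 8 rays):

  {0,6}:  v_{0} + v_{6} = 0  ⇒ sig = (2;())
  {2,5}:  v_{2} + v_{5} = 0  ⇒ sig = (2;())
  {0,1}:  v_{0} + v_{1} = v_{5}  ⇒ sig = (2;(1))
  {0,5}:  v_{0} + v_{5} = v_{7}  ⇒ sig = (2;(1))
  {1,2}:  v_{1} + v_{2} = v_{6}  ⇒ sig = (2;(1))
  {2,7}:  v_{2} + v_{7} = v_{0}  ⇒ sig = (2;(1))
  {3,4}:  v_{3} + v_{4} = v_{2}  ⇒ sig = (2;(1))
  {5,6}:  v_{5} + v_{6} = v_{1}  ⇒ sig = (2;(1))
  {6,7}:  v_{6} + v_{7} = v_{5}  ⇒ sig = (2;(1))
  {1,7}:  v_{1} + v_{7} = 2·v_{5}  ⇒ sig = (2;(2))

Hence PRS(X_Σ) =
[(2;()), (2;()), (2;(1)), (2;(1)), (2;(1)), (2;(1)), (2;(1)), (2;(1)), (2;(1)), (2;(2))]


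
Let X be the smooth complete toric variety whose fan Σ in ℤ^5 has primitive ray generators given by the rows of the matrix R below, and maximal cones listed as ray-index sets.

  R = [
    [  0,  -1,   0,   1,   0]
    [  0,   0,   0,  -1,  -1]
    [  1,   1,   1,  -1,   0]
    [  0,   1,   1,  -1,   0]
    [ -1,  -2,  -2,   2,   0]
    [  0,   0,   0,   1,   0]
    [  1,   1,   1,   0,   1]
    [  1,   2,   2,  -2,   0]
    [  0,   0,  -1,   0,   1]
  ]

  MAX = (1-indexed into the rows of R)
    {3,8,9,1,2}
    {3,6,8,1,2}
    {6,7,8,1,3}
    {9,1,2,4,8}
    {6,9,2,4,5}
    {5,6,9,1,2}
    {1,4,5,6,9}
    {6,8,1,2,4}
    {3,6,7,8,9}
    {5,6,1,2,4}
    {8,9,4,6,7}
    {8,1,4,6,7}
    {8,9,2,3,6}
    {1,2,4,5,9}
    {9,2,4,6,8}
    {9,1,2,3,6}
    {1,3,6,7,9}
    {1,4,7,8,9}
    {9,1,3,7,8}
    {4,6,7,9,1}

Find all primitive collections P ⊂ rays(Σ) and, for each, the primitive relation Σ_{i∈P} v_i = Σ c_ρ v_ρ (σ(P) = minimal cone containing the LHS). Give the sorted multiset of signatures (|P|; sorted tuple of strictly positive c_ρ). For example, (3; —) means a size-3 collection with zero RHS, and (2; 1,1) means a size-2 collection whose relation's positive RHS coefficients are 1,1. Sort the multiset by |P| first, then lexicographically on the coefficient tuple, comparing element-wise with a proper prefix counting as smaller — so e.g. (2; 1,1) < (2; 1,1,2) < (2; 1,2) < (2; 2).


7 collections generate NE(X_Σ); each relation:

  P={5,8}:  v_{5} + v_{8} = 0  →  sig = (2; —)
  P={2,7}:  v_{2} + v_{7} = v_{3}  →  sig = (2; 1)
  P={3,4}:  v_{3} + v_{4} = v_{8}  →  sig = (2; 1)
  P={5,7}:  v_{5} + v_{7} = v_{1} + v_{6} + v_{9}  →  sig = (2; 1,1,1)
  P={3,5}:  v_{3} + v_{5} = v_{1} + v_{2} + v_{6} + v_{9}  →  sig = (2; 1,1,1,1)
  P={1,6,8,9}:  v_{1} + v_{6} + v_{8} + v_{9} = v_{7}  →  sig = (4; 1)
  P={1,2,4,6,9}:  v_{1} + v_{2} + v_{4} + v_{6} + v_{9} = 0  →  sig = (5; —)

so the primitive-relation signature multiset is
    (2; —)
    (2; 1)
    (2; 1)
    (2; 1,1,1)
    (2; 1,1,1,1)
    (4; 1)
    (5; —)


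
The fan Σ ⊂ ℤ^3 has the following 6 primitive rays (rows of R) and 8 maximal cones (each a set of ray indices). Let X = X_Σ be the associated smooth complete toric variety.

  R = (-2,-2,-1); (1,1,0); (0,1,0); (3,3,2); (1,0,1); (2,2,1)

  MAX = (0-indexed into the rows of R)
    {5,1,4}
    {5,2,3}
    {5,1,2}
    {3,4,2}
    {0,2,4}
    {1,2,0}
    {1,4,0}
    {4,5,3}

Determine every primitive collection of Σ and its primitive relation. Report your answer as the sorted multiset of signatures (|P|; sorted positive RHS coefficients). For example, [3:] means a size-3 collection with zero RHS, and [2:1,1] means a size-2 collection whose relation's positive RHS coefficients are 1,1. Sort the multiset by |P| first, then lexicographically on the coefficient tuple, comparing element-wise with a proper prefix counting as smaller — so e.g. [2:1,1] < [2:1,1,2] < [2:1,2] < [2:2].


Minimal non-faces — 5 found among 6 rays, 8 max cones:

  • {0,5}:  v_{0} + v_{5} = 0  ⟹  sig = [2:]
  • {0,3}:  v_{0} + v_{3} = v_{2} + v_{4}  ⟹  sig = [2:1,1]
  • {1,3}:  v_{1} + v_{3} = 2·v_{5}  ⟹  sig = [2:2]
  • {1,2,4}:  v_{1} + v_{2} + v_{4} = v_{5}  ⟹  sig = [3:1]
  • {2,4,5}:  v_{2} + v_{4} + v_{5} = v_{3}  ⟹  sig = [3:1]

so the primitive-relation signature multiset is
[[2:], [2:1,1], [2:2], [3:1], [3:1]]


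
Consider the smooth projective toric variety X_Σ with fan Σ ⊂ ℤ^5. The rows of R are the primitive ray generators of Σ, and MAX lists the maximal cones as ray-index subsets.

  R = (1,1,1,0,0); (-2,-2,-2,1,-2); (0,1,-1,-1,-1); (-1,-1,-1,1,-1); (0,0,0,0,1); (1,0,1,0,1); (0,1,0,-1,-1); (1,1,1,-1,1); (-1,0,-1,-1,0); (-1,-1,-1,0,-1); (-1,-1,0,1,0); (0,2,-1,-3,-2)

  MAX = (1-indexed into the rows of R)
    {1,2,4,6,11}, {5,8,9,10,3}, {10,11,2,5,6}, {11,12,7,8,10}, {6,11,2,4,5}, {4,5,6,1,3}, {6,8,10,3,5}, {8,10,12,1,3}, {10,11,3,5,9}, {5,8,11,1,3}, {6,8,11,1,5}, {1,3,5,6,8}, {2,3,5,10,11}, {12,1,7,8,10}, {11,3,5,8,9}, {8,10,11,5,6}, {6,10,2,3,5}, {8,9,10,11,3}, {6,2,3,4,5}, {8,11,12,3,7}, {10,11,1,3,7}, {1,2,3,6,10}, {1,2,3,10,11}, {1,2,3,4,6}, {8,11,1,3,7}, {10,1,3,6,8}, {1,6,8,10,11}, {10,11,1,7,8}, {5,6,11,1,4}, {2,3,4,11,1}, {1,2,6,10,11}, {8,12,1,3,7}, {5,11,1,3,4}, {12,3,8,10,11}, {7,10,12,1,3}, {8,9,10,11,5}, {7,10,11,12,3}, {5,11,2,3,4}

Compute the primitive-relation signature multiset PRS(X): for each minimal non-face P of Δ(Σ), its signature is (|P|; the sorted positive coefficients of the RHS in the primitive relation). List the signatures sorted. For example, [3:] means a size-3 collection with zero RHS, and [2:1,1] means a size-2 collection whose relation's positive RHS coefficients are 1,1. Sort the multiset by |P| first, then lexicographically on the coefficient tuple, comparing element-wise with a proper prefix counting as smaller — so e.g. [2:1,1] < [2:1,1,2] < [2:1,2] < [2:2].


|primitive collections| = 24. Relations:

  • {4,8}:  v_{4} + v_{8} = 0  so sig = [2:]
  • {2,8}:  v_{2} + v_{8} = v_{10}  so sig = [2:1]
  • {4,10}:  v_{4} + v_{10} = v_{2}  so sig = [2:1]
  • {1,9}:  v_{1} + v_{9} = v_{3} + v_{8} + v_{11}  so sig = [2:1,1,1]
  • {4,12}:  v_{4} + v_{12} = v_{3} + v_{7} + v_{10}  so sig = [2:1,1,1]
  • {5,7}:  v_{5} + v_{7} = v_{3} + v_{8} + v_{11}  so sig = [2:1,1,1]
  • {6,7}:  v_{6} + v_{7} = v_{1} + v_{8} + v_{10}  so sig = [2:1,1,1]
  • {6,9}:  v_{6} + v_{9} = v_{5} + v_{8} + v_{10}  so sig = [2:1,1,1]
  • {4,7}:  v_{4} + v_{7} = v_{1} + v_{3} + v_{10} + v_{11}  so sig = [2:1,1,1,1]
  • {4,9}:  v_{4} + v_{9} = v_{3} + v_{5} + v_{10} + v_{11}  so sig = [2:1,1,1,1]
  • {2,7}:  v_{2} + v_{7} = v_{1} + v_{3} + 2·v_{10} + v_{11}  so sig = [2:1,1,1,2]
  • {2,9}:  v_{2} + v_{9} = v_{3} + v_{5} + 2·v_{10} + v_{11}  so sig = [2:1,1,1,2]
  • {2,12}:  v_{2} + v_{12} = v_{3} + v_{7} + 2·v_{10}  so sig = [2:1,1,2]
  • {5,12}:  v_{5} + v_{12} = 2·v_{3} + 2·v_{8} + v_{10} + v_{11}  so sig = [2:1,1,2,2]
  • {6,12}:  v_{6} + v_{12} = v_{1} + v_{3} + 2·v_{8} + 2·v_{10}  so sig = [2:1,1,2,2]
  • {7,9}:  v_{7} + v_{9} = 2·v_{3} + 2·v_{8} + v_{10} + 2·v_{11}  so sig = [2:1,2,2,2]
  • {9,12}:  v_{9} + v_{12} = 3·v_{3} + 3·v_{8} + 2·v_{10} + 2·v_{11}  so sig = [2:2,2,3,3]
  • {1,5,10}:  v_{1} + v_{5} + v_{10} = 0  so sig = [3:]
  • {3,6,11}:  v_{3} + v_{6} + v_{11} = 0  so sig = [3:]
  • {1,2,5}:  v_{1} + v_{2} + v_{5} = v_{4}  so sig = [3:1]
  • {1,11,12}:  v_{1} + v_{11} + v_{12} = 2·v_{7}  so sig = [3:2]
  • {3,7,8,10}:  v_{3} + v_{7} + v_{8} + v_{10} = v_{12}  so sig = [4:1]
  • {1,3,8,10,11}:  v_{1} + v_{3} + v_{8} + v_{10} + v_{11} = v_{7}  so sig = [5:1]
  • {3,5,8,10,11}:  v_{3} + v_{5} + v_{8} + v_{10} + v_{11} = v_{9}  so sig = [5:1]

so the primitive-relation signature multiset is
    |P|=2: 17 collections, coeffs (), (1), (1), (1,1,1), (1,1,1), (1,1,1), (1,1,1), (1,1,1), (1,1,1,1), (1,1,1,1), (1,1,1,2), (1,1,1,2), (1,1,2), (1,1,2,2), (1,1,2,2), (1,2,2,2), (2,2,3,3)
    |P|=3: 4 collections, coeffs (), (), (1), (2)
    |P|=4: 1 collection, coeffs (1)
    |P|=5: 2 collections, coeffs (1), (1)
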